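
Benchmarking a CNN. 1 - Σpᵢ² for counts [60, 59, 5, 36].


Probabilities: [60/160, 59/160, 5/160, 36/160] ≈ [0.375, 0.3688, 0.0312, 0.225]
Σpᵢ² = (3600 + 3481 + 25 + 1296)/160² = 8402/25600
Gini = 1 - Σpᵢ² = 1 - 8402/25600 = 0.6718

0.6718


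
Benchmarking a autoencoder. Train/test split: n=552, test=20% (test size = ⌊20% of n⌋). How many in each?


Test = ⌊552·20/100⌋ = 110
Train = 552 - 110 = 442

Train: 442, Test: 110


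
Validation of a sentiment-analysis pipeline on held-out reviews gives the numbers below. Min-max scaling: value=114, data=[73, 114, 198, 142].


min=73, max=198
(114-73)/(198-73) = 41/125 = 0.328

0.328


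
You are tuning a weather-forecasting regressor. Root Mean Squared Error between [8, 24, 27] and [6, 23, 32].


MSE = 30/3 = 10
RMSE = √(30/3) = 3.1623

3.1623


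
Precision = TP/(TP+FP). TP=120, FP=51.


Precision = TP/(TP+FP)
= 120/(120+51)
= 120/171 = 70.18%

70.18%


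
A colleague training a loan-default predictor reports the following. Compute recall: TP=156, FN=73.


Recall = TP/(TP+FN)
= 156/(156+73)
= 156/229 = 68.12%

68.12%


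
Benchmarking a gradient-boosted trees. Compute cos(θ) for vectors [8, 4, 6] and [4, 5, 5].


A·B = 8·4 + 4·5 + 6·5 = 82
‖A‖ = √116 = 10.7703, ‖B‖ = √66 = 8.124
cos = 82/(√116·√66) = 82/√7656 = 0.9372

0.9372


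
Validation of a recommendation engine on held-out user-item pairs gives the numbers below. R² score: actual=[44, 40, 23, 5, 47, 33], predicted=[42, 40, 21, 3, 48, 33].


ȳ = 32
SS_res = Σ(y-ŷ)² = 13
SS_tot = Σ(y-ȳ)² = 1244
R² = 1 - SS_res/SS_tot = 1 - 0.0105 = 0.9895

0.9895


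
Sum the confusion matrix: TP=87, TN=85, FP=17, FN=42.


Total = TP + TN + FP + FN
= 87 + 85 + 17 + 42
= 231
(Predicted positive: 104, predicted negative: 127)

231


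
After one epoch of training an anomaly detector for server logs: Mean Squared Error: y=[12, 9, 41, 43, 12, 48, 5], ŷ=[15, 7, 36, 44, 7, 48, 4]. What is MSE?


Squared errors: (12-15)²=9, (9-7)²=4, (41-36)²=25, (43-44)²=1, (12-7)²=25, (48-48)²=0, (5-4)²=1
Sum = 65
MSE = 65/7 = 65/7

65/7


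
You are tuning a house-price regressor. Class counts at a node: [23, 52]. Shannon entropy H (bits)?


Probabilities: [23/75, 52/75] ≈ [0.3067, 0.6933]
H = -((23/75)·log₂(23/75) + (52/75)·log₂(52/75))
  = 0.8893 bits

0.8893 bits


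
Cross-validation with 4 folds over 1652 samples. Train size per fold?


Fold size = 1652/4 = 413
Training per fold = 1652 - 413 = 1239

1239


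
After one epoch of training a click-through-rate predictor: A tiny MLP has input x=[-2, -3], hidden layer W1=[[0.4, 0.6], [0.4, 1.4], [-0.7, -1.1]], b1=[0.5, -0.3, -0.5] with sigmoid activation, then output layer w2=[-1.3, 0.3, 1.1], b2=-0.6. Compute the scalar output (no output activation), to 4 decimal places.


z1[0] = (0.4)·(-2) + (0.6)·(-3) + 0.5 = -2.1
z1[1] = (0.4)·(-2) + (1.4)·(-3) - 0.3 = -5.3
z1[2] = (-0.7)·(-2) + (-1.1)·(-3) - 0.5 = 4.2
h = sigmoid(z1) = [0.1091, 0.005, 0.9852]
output = (-1.3)·(0.1091) + (0.3)·(0.005) + (1.1)·(0.9852) - 0.6 = 0.3434

0.3434


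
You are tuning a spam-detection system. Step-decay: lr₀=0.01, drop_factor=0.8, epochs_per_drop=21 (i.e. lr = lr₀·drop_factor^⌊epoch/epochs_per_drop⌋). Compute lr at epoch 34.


n_drops = ⌊34/21⌋ = 1
lr = 0.01·0.8^1 = 0.01·0.8 = 0.008

0.008


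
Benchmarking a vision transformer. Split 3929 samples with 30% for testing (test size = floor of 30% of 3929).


Test = ⌊3929·30/100⌋ = 1178
Train = 3929 - 1178 = 2751

Train: 2751, Test: 1178


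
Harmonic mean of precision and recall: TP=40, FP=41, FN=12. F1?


Precision = 40/81 = 0.4938
Recall = 40/52 = 0.7692
F1 = 2·P·R/(P+R) = 2·TP/(2·TP+FP+FN) = 80/(80+41+12) = 80/133 = 0.6015

0.6015


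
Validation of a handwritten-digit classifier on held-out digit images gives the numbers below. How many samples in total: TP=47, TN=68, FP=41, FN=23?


Total = TP + TN + FP + FN
= 47 + 68 + 41 + 23
= 179
(Predicted positive: 88, predicted negative: 91)

179


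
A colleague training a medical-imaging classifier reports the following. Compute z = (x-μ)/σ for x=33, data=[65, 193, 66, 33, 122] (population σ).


μ = 95.8, σ = 56.4177
z = (33 - 95.8)/56.4177 = -1.1131

-1.1131


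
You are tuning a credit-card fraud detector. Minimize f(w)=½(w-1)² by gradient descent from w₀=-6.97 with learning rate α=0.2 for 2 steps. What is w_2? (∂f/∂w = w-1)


step 1: grad = -6.97-1 = -7.97; w = -6.97 - 0.2·(-7.97) = -5.376
step 2: grad = -5.376-1 = -6.376; w = -5.376 - 0.2·(-6.376) = -4.1008

-4.1008


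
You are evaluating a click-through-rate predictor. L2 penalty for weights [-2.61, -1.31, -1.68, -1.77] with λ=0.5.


‖w‖₂² = (-2.61)² + (-1.31)² + (-1.68)² + (-1.77)²
     = 6.8121 + 1.7161 + 2.8224 + 3.1329
     = 14.4835
λ·‖w‖₂² = 0.5·14.4835 = 7.24175

7.24175


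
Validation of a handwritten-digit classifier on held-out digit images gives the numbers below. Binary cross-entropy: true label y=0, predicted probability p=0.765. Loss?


BCE = -[y·ln(p) + (1-y)·ln(1-p)]
= -0 - 1·ln(1-0.765)
= -ln(0.235) = 1.4482

1.4482


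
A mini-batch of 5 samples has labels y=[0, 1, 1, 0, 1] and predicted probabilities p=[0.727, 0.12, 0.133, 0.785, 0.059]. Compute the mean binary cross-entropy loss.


L[0] = -ln(1-0.727) = -ln(0.273) = 1.2983
L[1] = -ln(0.12) = 2.1203
L[2] = -ln(0.133) = 2.0174
L[3] = -ln(1-0.785) = -ln(0.215) = 1.5371
L[4] = -ln(0.059) = 2.8302
mean = (1.2983 + 2.1203 + 2.0174 + 1.5371 + 2.8302)/5 = 1.9607

1.9607


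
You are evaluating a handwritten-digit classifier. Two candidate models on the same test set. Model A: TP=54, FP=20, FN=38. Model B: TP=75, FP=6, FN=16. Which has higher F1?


Model A: P=54/74=0.7297, R=54/92=0.587, F1=2PR/(P+R)=2TP/(2TP+FP+FN)=108/166=0.6506
Model B: P=75/81=0.9259, R=75/91=0.8242, F1=2PR/(P+R)=2TP/(2TP+FP+FN)=150/172=0.8721
0.6506 < 0.8721 → Model B

Model B


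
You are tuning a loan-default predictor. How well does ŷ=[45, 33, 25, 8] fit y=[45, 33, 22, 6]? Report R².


ȳ = 26.5
SS_res = Σ(y-ŷ)² = 13
SS_tot = Σ(y-ȳ)² = 825
R² = 1 - SS_res/SS_tot = 1 - 0.0158 = 0.9842

0.9842


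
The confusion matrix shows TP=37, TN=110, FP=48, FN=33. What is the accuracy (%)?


Accuracy = (TP+TN)/(TP+TN+FP+FN)
= (37+110)/(228)
= 147/228 = 64.47%

64.47%


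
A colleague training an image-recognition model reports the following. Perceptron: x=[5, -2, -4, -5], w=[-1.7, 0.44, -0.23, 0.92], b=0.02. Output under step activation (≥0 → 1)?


z = (5)·(-1.7) + (-2)·(0.44) + (-4)·(-0.23) + (-5)·(0.92) + 0.02
  = -13.04
step(z) = 0 (z<0)

0


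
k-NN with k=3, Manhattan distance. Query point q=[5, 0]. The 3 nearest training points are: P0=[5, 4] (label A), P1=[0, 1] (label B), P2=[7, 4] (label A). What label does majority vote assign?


d(q,P0) = 4  (label A)
d(q,P1) = 6  (label B)
d(q,P2) = 6  (label A)
Votes: A=2, B=1
Majority → A

A


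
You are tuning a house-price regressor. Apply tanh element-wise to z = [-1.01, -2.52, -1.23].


tanh(-1.01) = -0.7658
tanh(-2.52) = -0.9871
tanh(-1.23) = -0.8426
result = [-0.7658, -0.9871, -0.8426]

[-0.7658, -0.9871, -0.8426]


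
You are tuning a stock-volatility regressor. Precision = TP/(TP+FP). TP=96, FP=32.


Precision = TP/(TP+FP)
= 96/(96+32)
= 96/128 = 75.0%

75.0%


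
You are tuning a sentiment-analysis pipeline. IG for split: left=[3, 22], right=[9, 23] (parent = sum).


Parent = [12, 45], H_parent = 0.7425
H_left = 0.5294 (n=25), H_right = 0.8571 (n=32)
H_children = (25/57)·0.5294 + (32/57)·0.8571 = 0.7134
IG = 0.7425 - 0.7134 = 0.0291

0.0291


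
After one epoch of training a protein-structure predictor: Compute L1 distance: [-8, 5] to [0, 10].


d = |-8-0| + |5-10|
  = 8 + 5
  = 13

13


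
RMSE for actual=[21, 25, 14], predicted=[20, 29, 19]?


MSE = 42/3 = 14
RMSE = √(42/3) = 3.7417

3.7417


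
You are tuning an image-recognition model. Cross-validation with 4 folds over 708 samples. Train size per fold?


Fold size = 708/4 = 177
Training per fold = 708 - 177 = 531

531


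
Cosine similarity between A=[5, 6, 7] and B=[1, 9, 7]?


A·B = 5·1 + 6·9 + 7·7 = 108
‖A‖ = √110 = 10.4881, ‖B‖ = √131 = 11.4455
cos = 108/(√110·√131) = 108/√14410 = 0.8997

0.8997


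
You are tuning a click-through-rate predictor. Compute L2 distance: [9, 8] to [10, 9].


d = √((9-10)² + (8-9)²)
  = √(1 + 1)
  = √2 = 1.4142

1.4142


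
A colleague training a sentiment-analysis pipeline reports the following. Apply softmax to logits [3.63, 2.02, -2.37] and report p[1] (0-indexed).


Exponentials: e^3.63=37.7128, e^2.02=7.5383, e^-2.37=0.0935
Sum = 45.3446
Softmax = [0.8317, 0.1662, 0.0021]
p[1] = 7.5383/45.3446 = 0.1662

0.1662


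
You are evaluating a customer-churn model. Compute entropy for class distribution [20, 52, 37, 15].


Probabilities: [20/124, 52/124, 37/124, 15/124] ≈ [0.1613, 0.4194, 0.2984, 0.121]
H = -((20/124)·log₂(20/124) + (52/124)·log₂(52/124) + (37/124)·log₂(37/124) + (15/124)·log₂(15/124))
  = 1.8396 bits

1.8396 bits


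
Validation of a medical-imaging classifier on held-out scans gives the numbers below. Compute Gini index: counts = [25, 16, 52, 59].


Probabilities: [25/152, 16/152, 52/152, 59/152] ≈ [0.1645, 0.1053, 0.3421, 0.3882]
Σpᵢ² = (625 + 256 + 2704 + 3481)/152² = 7066/23104
Gini = 1 - Σpᵢ² = 1 - 7066/23104 = 0.6942

0.6942


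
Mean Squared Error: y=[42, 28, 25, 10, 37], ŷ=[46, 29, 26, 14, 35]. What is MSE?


Squared errors: (42-46)²=16, (28-29)²=1, (25-26)²=1, (10-14)²=16, (37-35)²=4
Sum = 38
MSE = 38/5 = 38/5

38/5


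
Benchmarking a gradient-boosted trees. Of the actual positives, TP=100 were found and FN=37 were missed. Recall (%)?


Recall = TP/(TP+FN)
= 100/(100+37)
= 100/137 = 72.99%

72.99%


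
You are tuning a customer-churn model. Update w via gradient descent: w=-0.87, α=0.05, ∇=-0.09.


w_new = w - α·∇
= -0.87 - 0.05·-0.09
= -0.87 + 0.0045
= -0.8655

-0.8655


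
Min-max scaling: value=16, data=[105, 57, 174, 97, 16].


min=16, max=174
(16-16)/(174-16) = 0/158 = 0.0

0.0


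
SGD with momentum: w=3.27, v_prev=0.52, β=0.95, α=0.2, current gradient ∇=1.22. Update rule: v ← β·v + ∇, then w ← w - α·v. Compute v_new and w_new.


v_new = 0.95·0.52 + 1.22 = 0.494 + 1.22 = 1.714
w_new = 3.27 - 0.2·1.714 = 3.27 - 0.3428 = 2.9272

v_new=1.714, w_new=2.9272


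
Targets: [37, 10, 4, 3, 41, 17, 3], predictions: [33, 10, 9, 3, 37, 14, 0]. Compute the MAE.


Absolute errors: |37-33|=4, |10-10|=0, |4-9|=5, |3-3|=0, |41-37|=4, |17-14|=3, |3-0|=3
Sum = 19
MAE = 19/7 = 19/7

19/7


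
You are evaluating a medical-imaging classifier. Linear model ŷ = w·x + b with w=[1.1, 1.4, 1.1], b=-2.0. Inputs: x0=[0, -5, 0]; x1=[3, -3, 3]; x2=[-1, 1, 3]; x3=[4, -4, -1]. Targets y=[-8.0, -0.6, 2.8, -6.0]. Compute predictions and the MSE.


ŷ0 = (1.1)·(0) + (1.4)·(-5) + (1.1)·(0) - 2.0 = -9.0
ŷ1 = (1.1)·(3) + (1.4)·(-3) + (1.1)·(3) - 2.0 = 0.4
ŷ2 = (1.1)·(-1) + (1.4)·(1) + (1.1)·(3) - 2.0 = 1.6
ŷ3 = (1.1)·(4) + (1.4)·(-4) + (1.1)·(-1) - 2.0 = -4.3
errors² = [1.0, 1.0, 1.44, 2.89]
MSE = 6.3300/4 = 1.5825

1.5825


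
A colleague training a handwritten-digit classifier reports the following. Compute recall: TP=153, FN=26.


Recall = TP/(TP+FN)
= 153/(153+26)
= 153/179 = 85.47%

85.47%


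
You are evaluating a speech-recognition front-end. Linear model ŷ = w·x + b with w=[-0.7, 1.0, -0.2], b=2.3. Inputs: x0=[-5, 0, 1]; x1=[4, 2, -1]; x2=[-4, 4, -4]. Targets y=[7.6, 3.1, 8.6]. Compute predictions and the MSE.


ŷ0 = (-0.7)·(-5) + (1.0)·(0) + (-0.2)·(1) + 2.3 = 5.6
ŷ1 = (-0.7)·(4) + (1.0)·(2) + (-0.2)·(-1) + 2.3 = 1.7
ŷ2 = (-0.7)·(-4) + (1.0)·(4) + (-0.2)·(-4) + 2.3 = 9.9
errors² = [4.0, 1.96, 1.69]
MSE = 7.6500/3 = 2.55

2.55


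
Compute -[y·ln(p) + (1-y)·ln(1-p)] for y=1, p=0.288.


BCE = -[y·ln(p) + (1-y)·ln(1-p)]
= -1·ln(0.288) - 0
= -ln(0.288) = 1.2448

1.2448


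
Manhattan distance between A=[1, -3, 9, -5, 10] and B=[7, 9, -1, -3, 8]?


d = |1-7| + |-3-9| + |9+ 1| + |-5+ 3| + |10-8|
  = 6 + 12 + 10 + 2 + 2
  = 32

32


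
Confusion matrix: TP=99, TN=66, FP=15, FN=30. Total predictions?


Total = TP + TN + FP + FN
= 99 + 66 + 15 + 30
= 210
(Predicted positive: 114, predicted negative: 96)

210


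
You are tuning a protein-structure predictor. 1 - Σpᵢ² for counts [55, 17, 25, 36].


Probabilities: [55/133, 17/133, 25/133, 36/133] ≈ [0.4135, 0.1278, 0.188, 0.2707]
Σpᵢ² = (3025 + 289 + 625 + 1296)/133² = 5235/17689
Gini = 1 - Σpᵢ² = 1 - 5235/17689 = 0.7041

0.7041


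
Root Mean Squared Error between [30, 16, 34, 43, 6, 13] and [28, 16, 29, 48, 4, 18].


MSE = 83/6 = 13.8333
RMSE = √(83/6) = 3.7193

3.7193


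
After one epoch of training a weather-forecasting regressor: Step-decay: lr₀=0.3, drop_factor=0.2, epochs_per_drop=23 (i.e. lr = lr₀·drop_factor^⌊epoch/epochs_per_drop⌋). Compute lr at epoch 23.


n_drops = ⌊23/23⌋ = 1
lr = 0.3·0.2^1 = 0.3·0.2 = 0.06

0.06


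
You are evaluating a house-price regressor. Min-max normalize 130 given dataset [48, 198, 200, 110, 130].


min=48, max=200
(130-48)/(200-48) = 82/152 = 0.5395

0.5395


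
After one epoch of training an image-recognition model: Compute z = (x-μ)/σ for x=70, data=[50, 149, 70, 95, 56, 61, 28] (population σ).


μ = 72.7143, σ = 36.3621
z = (70 - 72.7143)/36.3621 = -0.0746

-0.0746


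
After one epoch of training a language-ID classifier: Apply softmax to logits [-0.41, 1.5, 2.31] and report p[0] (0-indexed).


Exponentials: e^-0.41=0.6637, e^1.5=4.4817, e^2.31=10.0744
Sum = 15.2198
Softmax = [0.0436, 0.2945, 0.6619]
p[0] = 0.6637/15.2198 = 0.0436

0.0436


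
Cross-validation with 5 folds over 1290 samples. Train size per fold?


Fold size = 1290/5 = 258
Training per fold = 1290 - 258 = 1032

1032


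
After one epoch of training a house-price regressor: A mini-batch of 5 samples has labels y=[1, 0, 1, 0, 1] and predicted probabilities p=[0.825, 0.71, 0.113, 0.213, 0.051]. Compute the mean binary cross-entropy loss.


L[0] = -ln(0.825) = 0.1924
L[1] = -ln(1-0.71) = -ln(0.29) = 1.2379
L[2] = -ln(0.113) = 2.1804
L[3] = -ln(1-0.213) = -ln(0.787) = 0.2395
L[4] = -ln(0.051) = 2.9759
mean = (0.1924 + 1.2379 + 2.1804 + 0.2395 + 2.9759)/5 = 1.3652

1.3652


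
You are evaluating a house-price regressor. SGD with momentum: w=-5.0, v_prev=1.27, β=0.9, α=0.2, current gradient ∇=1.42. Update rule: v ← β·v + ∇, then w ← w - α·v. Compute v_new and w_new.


v_new = 0.9·1.27 + 1.42 = 1.143 + 1.42 = 2.563
w_new = -5.0 - 0.2·2.563 = -5.0 - 0.5126 = -5.5126

v_new=2.563, w_new=-5.5126


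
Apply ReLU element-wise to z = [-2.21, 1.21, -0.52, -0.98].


ReLU(-2.21) = max(0, -2.21) = 0.0
ReLU(1.21) = max(0, 1.21) = 1.21
ReLU(-0.52) = max(0, -0.52) = 0.0
ReLU(-0.98) = max(0, -0.98) = 0.0
result = [0.0, 1.21, 0.0, 0.0]

[0.0, 1.21, 0.0, 0.0]


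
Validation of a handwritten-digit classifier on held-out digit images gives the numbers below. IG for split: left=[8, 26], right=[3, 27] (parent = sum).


Parent = [11, 53], H_parent = 0.662
H_left = 0.7871 (n=34), H_right = 0.469 (n=30)
H_children = (34/64)·0.7871 + (30/64)·0.469 = 0.638
IG = 0.662 - 0.638 = 0.024

0.024


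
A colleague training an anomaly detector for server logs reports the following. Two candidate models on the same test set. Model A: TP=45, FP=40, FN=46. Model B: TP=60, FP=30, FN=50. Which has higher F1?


Model A: P=45/85=0.5294, R=45/91=0.4945, F1=2PR/(P+R)=2TP/(2TP+FP+FN)=90/176=0.5114
Model B: P=60/90=0.6667, R=60/110=0.5455, F1=2PR/(P+R)=2TP/(2TP+FP+FN)=120/200=0.6
0.5114 < 0.6 → Model B

Model B


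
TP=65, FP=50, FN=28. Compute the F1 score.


Precision = 65/115 = 0.5652
Recall = 65/93 = 0.6989
F1 = 2·P·R/(P+R) = 2·TP/(2·TP+FP+FN) = 130/(130+50+28) = 130/208 = 0.625

0.625


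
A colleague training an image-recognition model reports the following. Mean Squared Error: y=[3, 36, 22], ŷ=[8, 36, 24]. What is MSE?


Squared errors: (3-8)²=25, (36-36)²=0, (22-24)²=4
Sum = 29
MSE = 29/3 = 29/3

29/3


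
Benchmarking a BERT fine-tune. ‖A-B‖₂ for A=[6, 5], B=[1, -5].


d = √((6-1)² + (5+ 5)²)
  = √(25 + 100)
  = √125 = 11.1803

11.1803


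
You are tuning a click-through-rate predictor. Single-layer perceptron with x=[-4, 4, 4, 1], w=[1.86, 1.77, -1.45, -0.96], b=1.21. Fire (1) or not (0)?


z = (-4)·(1.86) + (4)·(1.77) + (4)·(-1.45) + (1)·(-0.96) + 1.21
  = -5.91
step(z) = 0 (z<0)

0


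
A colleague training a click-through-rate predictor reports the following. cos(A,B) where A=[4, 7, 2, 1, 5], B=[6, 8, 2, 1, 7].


A·B = 4·6 + 7·8 + 2·2 + 1·1 + 5·7 = 120
‖A‖ = √95 = 9.7468, ‖B‖ = √154 = 12.4097
cos = 120/(√95·√154) = 120/√14630 = 0.9921

0.9921


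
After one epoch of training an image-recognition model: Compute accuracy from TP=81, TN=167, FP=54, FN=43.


Accuracy = (TP+TN)/(TP+TN+FP+FN)
= (81+167)/(345)
= 248/345 = 71.88%

71.88%


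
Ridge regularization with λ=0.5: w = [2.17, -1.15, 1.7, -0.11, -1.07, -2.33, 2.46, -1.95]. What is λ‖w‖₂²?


‖w‖₂² = (2.17)² + (-1.15)² + (1.7)² + (-0.11)² + (-1.07)² + (-2.33)² + (2.46)² + (-1.95)²
     = 4.7089 + 1.3225 + 2.89 + 0.0121 + 1.1449 + 5.4289 + 6.0516 + 3.8025
     = 25.3614
λ·‖w‖₂² = 0.5·25.3614 = 12.6807

12.6807


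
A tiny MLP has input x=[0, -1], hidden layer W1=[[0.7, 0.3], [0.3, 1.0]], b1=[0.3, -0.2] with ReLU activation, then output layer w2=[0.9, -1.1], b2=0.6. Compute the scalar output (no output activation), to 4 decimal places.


z1[0] = (0.7)·(0) + (0.3)·(-1) + 0.3 = 0.0
z1[1] = (0.3)·(0) + (1.0)·(-1) - 0.2 = -1.2
h = ReLU(z1) = [0.0, 0.0]
output = (0.9)·(0.0) + (-1.1)·(0.0) + 0.6 = 0.6

0.6


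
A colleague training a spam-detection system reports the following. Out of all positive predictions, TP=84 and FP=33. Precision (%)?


Precision = TP/(TP+FP)
= 84/(84+33)
= 84/117 = 71.79%

71.79%


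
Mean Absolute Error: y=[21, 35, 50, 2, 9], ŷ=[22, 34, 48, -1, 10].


Absolute errors: |21-22|=1, |35-34|=1, |50-48|=2, |2+ 1|=3, |9-10|=1
Sum = 8
MAE = 8/5 = 8/5

8/5


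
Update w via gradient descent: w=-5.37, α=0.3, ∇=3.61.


w_new = w - α·∇
= -5.37 - 0.3·3.61
= -5.37 - 1.083
= -6.453

-6.453


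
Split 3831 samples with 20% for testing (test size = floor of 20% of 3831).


Test = ⌊3831·20/100⌋ = 766
Train = 3831 - 766 = 3065

Train: 3065, Test: 766


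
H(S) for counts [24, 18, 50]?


Probabilities: [24/92, 18/92, 50/92] ≈ [0.2609, 0.1957, 0.5435]
H = -((24/92)·log₂(24/92) + (18/92)·log₂(18/92) + (50/92)·log₂(50/92))
  = 1.4443 bits

1.4443 bits


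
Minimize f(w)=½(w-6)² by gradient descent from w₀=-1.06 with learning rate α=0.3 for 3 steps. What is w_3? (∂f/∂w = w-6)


step 1: grad = -1.06-6 = -7.06; w = -1.06 - 0.3·(-7.06) = 1.058
step 2: grad = 1.058-6 = -4.942; w = 1.058 - 0.3·(-4.942) = 2.5406
step 3: grad = 2.5406-6 = -3.4594; w = 2.5406 - 0.3·(-3.4594) = 3.57842

3.57842


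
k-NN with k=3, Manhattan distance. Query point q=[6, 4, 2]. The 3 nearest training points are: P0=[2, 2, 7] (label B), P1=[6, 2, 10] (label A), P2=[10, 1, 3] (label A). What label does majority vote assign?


d(q,P0) = 11  (label B)
d(q,P1) = 10  (label A)
d(q,P2) = 8  (label A)
Votes: A=2, B=1
Majority → A

A


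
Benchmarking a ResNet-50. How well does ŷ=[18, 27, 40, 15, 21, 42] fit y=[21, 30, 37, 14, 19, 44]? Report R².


ȳ = 27.5
SS_res = Σ(y-ŷ)² = 36
SS_tot = Σ(y-ȳ)² = 665.5
R² = 1 - SS_res/SS_tot = 1 - 0.0541 = 0.9459

0.9459


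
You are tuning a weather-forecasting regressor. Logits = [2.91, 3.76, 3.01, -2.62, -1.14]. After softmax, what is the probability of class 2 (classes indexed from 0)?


Exponentials: e^2.91=18.3568, e^3.76=42.9484, e^3.01=20.2874, e^-2.62=0.0728, e^-1.14=0.3198
Sum = 81.9852
Softmax = [0.2239, 0.5239, 0.2475, 0.0009, 0.0039]
p[2] = 20.2874/81.9852 = 0.2475

0.2475


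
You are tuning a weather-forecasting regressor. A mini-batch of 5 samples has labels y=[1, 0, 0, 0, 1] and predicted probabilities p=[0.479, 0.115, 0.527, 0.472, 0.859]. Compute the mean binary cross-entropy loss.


L[0] = -ln(0.479) = 0.7361
L[1] = -ln(1-0.115) = -ln(0.885) = 0.1222
L[2] = -ln(1-0.527) = -ln(0.473) = 0.7487
L[3] = -ln(1-0.472) = -ln(0.528) = 0.6387
L[4] = -ln(0.859) = 0.152
mean = (0.7361 + 0.1222 + 0.7487 + 0.6387 + 0.152)/5 = 0.4795

0.4795


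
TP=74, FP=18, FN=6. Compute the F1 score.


Precision = 74/92 = 0.8043
Recall = 74/80 = 0.925
F1 = 2·P·R/(P+R) = 2·TP/(2·TP+FP+FN) = 148/(148+18+6) = 148/172 = 0.8605

0.8605


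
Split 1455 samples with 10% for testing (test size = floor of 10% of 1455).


Test = ⌊1455·10/100⌋ = 145
Train = 1455 - 145 = 1310

Train: 1310, Test: 145


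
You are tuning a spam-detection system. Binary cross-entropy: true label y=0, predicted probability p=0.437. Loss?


BCE = -[y·ln(p) + (1-y)·ln(1-p)]
= -0 - 1·ln(1-0.437)
= -ln(0.563) = 0.5745

0.5745


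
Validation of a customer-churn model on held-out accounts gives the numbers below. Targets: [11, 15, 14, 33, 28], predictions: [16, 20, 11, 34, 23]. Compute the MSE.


Squared errors: (11-16)²=25, (15-20)²=25, (14-11)²=9, (33-34)²=1, (28-23)²=25
Sum = 85
MSE = 85/5 = 17

17


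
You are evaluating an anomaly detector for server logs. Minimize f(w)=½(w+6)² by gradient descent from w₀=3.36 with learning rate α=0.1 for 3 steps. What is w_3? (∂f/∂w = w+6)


step 1: grad = 3.36+6 = 9.36; w = 3.36 - 0.1·(9.36) = 2.424
step 2: grad = 2.424+6 = 8.424; w = 2.424 - 0.1·(8.424) = 1.5816
step 3: grad = 1.5816+6 = 7.5816; w = 1.5816 - 0.1·(7.5816) = 0.82344

0.82344


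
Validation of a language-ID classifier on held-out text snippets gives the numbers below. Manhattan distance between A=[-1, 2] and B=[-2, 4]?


d = |-1+ 2| + |2-4|
  = 1 + 2
  = 3

3


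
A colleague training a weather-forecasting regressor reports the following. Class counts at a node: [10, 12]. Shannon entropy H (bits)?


Probabilities: [10/22, 12/22] ≈ [0.4545, 0.5455]
H = -((10/22)·log₂(10/22) + (12/22)·log₂(12/22))
  = 0.994 bits

0.994 bits


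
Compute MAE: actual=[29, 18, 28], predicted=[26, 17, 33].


Absolute errors: |29-26|=3, |18-17|=1, |28-33|=5
Sum = 9
MAE = 9/3 = 3

3


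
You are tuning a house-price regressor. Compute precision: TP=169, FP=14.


Precision = TP/(TP+FP)
= 169/(169+14)
= 169/183 = 92.35%

92.35%


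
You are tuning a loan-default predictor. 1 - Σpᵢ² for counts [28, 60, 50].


Probabilities: [28/138, 60/138, 50/138] ≈ [0.2029, 0.4348, 0.3623]
Σpᵢ² = (784 + 3600 + 2500)/138² = 6884/19044
Gini = 1 - Σpᵢ² = 1 - 6884/19044 = 0.6385

0.6385


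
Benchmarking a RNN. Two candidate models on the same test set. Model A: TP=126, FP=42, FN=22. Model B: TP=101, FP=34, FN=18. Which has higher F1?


Model A: P=126/168=0.75, R=126/148=0.8514, F1=2PR/(P+R)=2TP/(2TP+FP+FN)=252/316=0.7975
Model B: P=101/135=0.7481, R=101/119=0.8487, F1=2PR/(P+R)=2TP/(2TP+FP+FN)=202/254=0.7953
0.7975 > 0.7953 → Model A

Model A


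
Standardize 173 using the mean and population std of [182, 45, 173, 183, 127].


μ = 142, σ = 52.6802
z = (173 - 142)/52.6802 = 0.5885

0.5885


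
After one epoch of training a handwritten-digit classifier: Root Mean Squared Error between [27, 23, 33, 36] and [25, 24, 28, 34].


MSE = 34/4 = 8.5
RMSE = √(34/4) = 2.9155

2.9155


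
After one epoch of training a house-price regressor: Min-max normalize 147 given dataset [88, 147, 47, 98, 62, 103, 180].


min=47, max=180
(147-47)/(180-47) = 100/133 = 0.7519

0.7519


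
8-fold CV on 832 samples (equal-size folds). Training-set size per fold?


Fold size = 832/8 = 104
Training per fold = 832 - 104 = 728

728


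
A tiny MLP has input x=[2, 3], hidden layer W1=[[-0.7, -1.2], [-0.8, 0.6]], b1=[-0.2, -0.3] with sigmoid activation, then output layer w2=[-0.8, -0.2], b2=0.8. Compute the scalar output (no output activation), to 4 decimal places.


z1[0] = (-0.7)·(2) + (-1.2)·(3) - 0.2 = -5.2
z1[1] = (-0.8)·(2) + (0.6)·(3) - 0.3 = -0.1
h = sigmoid(z1) = [0.0055, 0.475]
output = (-0.8)·(0.0055) + (-0.2)·(0.475) + 0.8 = 0.7006

0.7006


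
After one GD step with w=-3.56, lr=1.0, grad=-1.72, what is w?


w_new = w - α·∇
= -3.56 - 1.0·-1.72
= -3.56 + 1.72
= -1.84

-1.84


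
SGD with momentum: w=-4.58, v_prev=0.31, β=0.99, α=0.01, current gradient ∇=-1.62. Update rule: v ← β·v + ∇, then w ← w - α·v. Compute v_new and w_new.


v_new = 0.99·0.31 - 1.62 = 0.3069 - 1.62 = -1.3131
w_new = -4.58 - 0.01·-1.3131 = -4.58 + 0.013131 = -4.566869

v_new=-1.3131, w_new=-4.566869


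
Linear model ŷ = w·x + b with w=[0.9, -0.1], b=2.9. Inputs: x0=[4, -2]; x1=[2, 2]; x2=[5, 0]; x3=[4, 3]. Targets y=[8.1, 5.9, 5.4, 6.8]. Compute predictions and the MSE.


ŷ0 = (0.9)·(4) + (-0.1)·(-2) + 2.9 = 6.7
ŷ1 = (0.9)·(2) + (-0.1)·(2) + 2.9 = 4.5
ŷ2 = (0.9)·(5) + (-0.1)·(0) + 2.9 = 7.4
ŷ3 = (0.9)·(4) + (-0.1)·(3) + 2.9 = 6.2
errors² = [1.96, 1.96, 4.0, 0.36]
MSE = 8.2800/4 = 2.07

2.07


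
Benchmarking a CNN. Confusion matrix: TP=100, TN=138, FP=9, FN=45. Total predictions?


Total = TP + TN + FP + FN
= 100 + 138 + 9 + 45
= 292
(Predicted positive: 109, predicted negative: 183)

292


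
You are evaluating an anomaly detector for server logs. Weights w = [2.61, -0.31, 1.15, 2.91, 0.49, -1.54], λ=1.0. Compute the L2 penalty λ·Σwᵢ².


‖w‖₂² = (2.61)² + (-0.31)² + (1.15)² + (2.91)² + (0.49)² + (-1.54)²
     = 6.8121 + 0.0961 + 1.3225 + 8.4681 + 0.2401 + 2.3716
     = 19.3105
λ·‖w‖₂² = 1.0·19.3105 = 19.3105

19.3105


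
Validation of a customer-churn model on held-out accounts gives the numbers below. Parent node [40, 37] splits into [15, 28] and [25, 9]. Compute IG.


Parent = [40, 37], H_parent = 0.9989
H_left = 0.933 (n=43), H_right = 0.8338 (n=34)
H_children = (43/77)·0.933 + (34/77)·0.8338 = 0.8892
IG = 0.9989 - 0.8892 = 0.1097

0.1097


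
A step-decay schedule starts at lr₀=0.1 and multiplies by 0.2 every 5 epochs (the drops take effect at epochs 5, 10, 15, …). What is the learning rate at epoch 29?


n_drops = ⌊29/5⌋ = 5
lr = 0.1·0.2^5 = 0.1·0.00032 = 0.000032

0.000032


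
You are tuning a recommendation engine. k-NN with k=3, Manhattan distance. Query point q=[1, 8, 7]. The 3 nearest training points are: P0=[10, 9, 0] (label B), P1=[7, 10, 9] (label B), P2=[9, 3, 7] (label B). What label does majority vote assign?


d(q,P0) = 17  (label B)
d(q,P1) = 10  (label B)
d(q,P2) = 13  (label B)
Votes: A=0, B=3
Majority → B

B


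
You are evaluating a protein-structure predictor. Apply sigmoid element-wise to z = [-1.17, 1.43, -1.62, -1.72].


σ(-1.17) = 1/(1+e^1.17) = 0.2369
σ(1.43) = 1/(1+e^-1.43) = 0.8069
σ(-1.62) = 1/(1+e^1.62) = 0.1652
σ(-1.72) = 1/(1+e^1.72) = 0.1519
result = [0.2369, 0.8069, 0.1652, 0.1519]

[0.2369, 0.8069, 0.1652, 0.1519]


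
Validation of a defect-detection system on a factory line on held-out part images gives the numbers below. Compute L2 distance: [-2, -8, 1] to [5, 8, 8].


d = √((-2-5)² + (-8-8)² + (1-8)²)
  = √(49 + 256 + 49)
  = √354 = 18.8149

18.8149


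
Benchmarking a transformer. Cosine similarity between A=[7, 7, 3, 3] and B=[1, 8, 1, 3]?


A·B = 7·1 + 7·8 + 3·1 + 3·3 = 75
‖A‖ = √116 = 10.7703, ‖B‖ = √75 = 8.6603
cos = 75/(√116·√75) = 75/√8700 = 0.8041

0.8041


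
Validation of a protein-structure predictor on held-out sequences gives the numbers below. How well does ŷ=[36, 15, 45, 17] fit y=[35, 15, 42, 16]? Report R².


ȳ = 27
SS_res = Σ(y-ŷ)² = 11
SS_tot = Σ(y-ȳ)² = 554
R² = 1 - SS_res/SS_tot = 1 - 0.0199 = 0.9801

0.9801


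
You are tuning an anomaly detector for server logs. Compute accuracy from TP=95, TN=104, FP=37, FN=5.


Accuracy = (TP+TN)/(TP+TN+FP+FN)
= (95+104)/(241)
= 199/241 = 82.57%

82.57%


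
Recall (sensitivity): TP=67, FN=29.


Recall = TP/(TP+FN)
= 67/(67+29)
= 67/96 = 69.79%

69.79%


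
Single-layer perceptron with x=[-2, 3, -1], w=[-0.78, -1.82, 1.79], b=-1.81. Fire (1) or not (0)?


z = (-2)·(-0.78) + (3)·(-1.82) + (-1)·(1.79) - 1.81
  = -7.5
step(z) = 0 (z<0)

0


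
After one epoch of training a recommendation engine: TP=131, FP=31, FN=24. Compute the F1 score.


Precision = 131/162 = 0.8086
Recall = 131/155 = 0.8452
F1 = 2·P·R/(P+R) = 2·TP/(2·TP+FP+FN) = 262/(262+31+24) = 262/317 = 0.8265

0.8265


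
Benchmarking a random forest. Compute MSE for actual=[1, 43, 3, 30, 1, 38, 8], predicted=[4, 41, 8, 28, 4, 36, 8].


Squared errors: (1-4)²=9, (43-41)²=4, (3-8)²=25, (30-28)²=4, (1-4)²=9, (38-36)²=4, (8-8)²=0
Sum = 55
MSE = 55/7 = 55/7

55/7


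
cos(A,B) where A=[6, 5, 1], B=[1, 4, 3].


A·B = 6·1 + 5·4 + 1·3 = 29
‖A‖ = √62 = 7.874, ‖B‖ = √26 = 5.099
cos = 29/(√62·√26) = 29/√1612 = 0.7223

0.7223


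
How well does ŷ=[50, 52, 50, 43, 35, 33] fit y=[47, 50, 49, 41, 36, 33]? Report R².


ȳ = 42.6667
SS_res = Σ(y-ŷ)² = 19
SS_tot = Σ(y-ȳ)² = 253.33
R² = 1 - SS_res/SS_tot = 1 - 0.075 = 0.925

0.925


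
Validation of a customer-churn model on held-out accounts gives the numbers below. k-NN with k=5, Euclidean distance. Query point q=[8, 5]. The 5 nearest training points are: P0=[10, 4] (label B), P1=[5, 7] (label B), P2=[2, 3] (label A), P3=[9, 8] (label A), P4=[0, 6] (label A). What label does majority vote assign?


d(q,P0) = 2.2361  (label B)
d(q,P1) = 3.6056  (label B)
d(q,P2) = 6.3246  (label A)
d(q,P3) = 3.1623  (label A)
d(q,P4) = 8.0623  (label A)
Votes: A=3, B=2
Majority → A

A


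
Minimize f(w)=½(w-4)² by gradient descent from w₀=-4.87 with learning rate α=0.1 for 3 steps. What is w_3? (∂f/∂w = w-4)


step 1: grad = -4.87-4 = -8.87; w = -4.87 - 0.1·(-8.87) = -3.983
step 2: grad = -3.983-4 = -7.983; w = -3.983 - 0.1·(-7.983) = -3.1847
step 3: grad = -3.1847-4 = -7.1847; w = -3.1847 - 0.1·(-7.1847) = -2.46623

-2.46623


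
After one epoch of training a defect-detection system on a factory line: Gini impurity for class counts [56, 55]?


Probabilities: [56/111, 55/111] ≈ [0.5045, 0.4955]
Σpᵢ² = (3136 + 3025)/111² = 6161/12321
Gini = 1 - Σpᵢ² = 1 - 6161/12321 = 0.5

0.5


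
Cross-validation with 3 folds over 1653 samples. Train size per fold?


Fold size = 1653/3 = 551
Training per fold = 1653 - 551 = 1102

1102


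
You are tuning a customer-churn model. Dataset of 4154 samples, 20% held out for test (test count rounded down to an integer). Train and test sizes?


Test = ⌊4154·20/100⌋ = 830
Train = 4154 - 830 = 3324

Train: 3324, Test: 830


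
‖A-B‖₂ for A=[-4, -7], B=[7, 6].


d = √((-4-7)² + (-7-6)²)
  = √(121 + 169)
  = √290 = 17.0294

17.0294


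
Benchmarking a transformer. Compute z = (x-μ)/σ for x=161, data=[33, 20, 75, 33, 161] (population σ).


μ = 64.4, σ = 51.744
z = (161 - 64.4)/51.744 = 1.8669

1.8669


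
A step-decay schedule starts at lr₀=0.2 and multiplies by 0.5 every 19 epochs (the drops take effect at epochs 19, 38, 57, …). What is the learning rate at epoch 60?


n_drops = ⌊60/19⌋ = 3
lr = 0.2·0.5^3 = 0.2·0.125 = 0.025

0.025


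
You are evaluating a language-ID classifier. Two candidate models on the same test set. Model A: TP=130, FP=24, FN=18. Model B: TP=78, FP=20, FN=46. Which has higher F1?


Model A: P=130/154=0.8442, R=130/148=0.8784, F1=2PR/(P+R)=2TP/(2TP+FP+FN)=260/302=0.8609
Model B: P=78/98=0.7959, R=78/124=0.629, F1=2PR/(P+R)=2TP/(2TP+FP+FN)=156/222=0.7027
0.8609 > 0.7027 → Model A

Model A


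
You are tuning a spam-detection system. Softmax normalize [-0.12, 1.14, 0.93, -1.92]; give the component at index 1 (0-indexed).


Exponentials: e^-0.12=0.8869, e^1.14=3.1268, e^0.93=2.5345, e^-1.92=0.1466
Sum = 6.6948
Softmax = [0.1325, 0.467, 0.3786, 0.0219]
p[1] = 3.1268/6.6948 = 0.467

0.467


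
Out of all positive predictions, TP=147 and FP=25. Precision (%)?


Precision = TP/(TP+FP)
= 147/(147+25)
= 147/172 = 85.47%

85.47%


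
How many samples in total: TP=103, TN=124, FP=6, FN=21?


Total = TP + TN + FP + FN
= 103 + 124 + 6 + 21
= 254
(Predicted positive: 109, predicted negative: 145)

254


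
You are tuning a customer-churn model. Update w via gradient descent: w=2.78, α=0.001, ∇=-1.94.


w_new = w - α·∇
= 2.78 - 0.001·-1.94
= 2.78 + 0.00194
= 2.78194

2.78194


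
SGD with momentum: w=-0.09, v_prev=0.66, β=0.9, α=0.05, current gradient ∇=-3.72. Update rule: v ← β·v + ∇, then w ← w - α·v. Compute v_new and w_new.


v_new = 0.9·0.66 - 3.72 = 0.594 - 3.72 = -3.126
w_new = -0.09 - 0.05·-3.126 = -0.09 + 0.1563 = 0.0663

v_new=-3.126, w_new=0.0663


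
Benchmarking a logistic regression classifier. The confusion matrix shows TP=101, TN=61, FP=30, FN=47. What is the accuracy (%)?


Accuracy = (TP+TN)/(TP+TN+FP+FN)
= (101+61)/(239)
= 162/239 = 67.78%

67.78%


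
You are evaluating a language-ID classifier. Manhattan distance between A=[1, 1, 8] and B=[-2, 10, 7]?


d = |1+ 2| + |1-10| + |8-7|
  = 3 + 9 + 1
  = 13

13


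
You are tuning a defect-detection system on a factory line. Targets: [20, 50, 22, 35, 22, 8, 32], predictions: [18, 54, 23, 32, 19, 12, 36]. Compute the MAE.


Absolute errors: |20-18|=2, |50-54|=4, |22-23|=1, |35-32|=3, |22-19|=3, |8-12|=4, |32-36|=4
Sum = 21
MAE = 21/7 = 3

3


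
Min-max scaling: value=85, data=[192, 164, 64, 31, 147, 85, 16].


min=16, max=192
(85-16)/(192-16) = 69/176 = 0.392

0.392


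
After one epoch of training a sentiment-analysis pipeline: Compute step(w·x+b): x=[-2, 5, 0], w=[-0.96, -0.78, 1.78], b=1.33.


z = (-2)·(-0.96) + (5)·(-0.78) + (0)·(1.78) + 1.33
  = -0.65
step(z) = 0 (z<0)

0


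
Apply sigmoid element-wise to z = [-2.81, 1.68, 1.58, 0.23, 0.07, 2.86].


σ(-2.81) = 1/(1+e^2.81) = 0.0568
σ(1.68) = 1/(1+e^-1.68) = 0.8429
σ(1.58) = 1/(1+e^-1.58) = 0.8292
σ(0.23) = 1/(1+e^-0.23) = 0.5572
σ(0.07) = 1/(1+e^-0.07) = 0.5175
σ(2.86) = 1/(1+e^-2.86) = 0.9458
result = [0.0568, 0.8429, 0.8292, 0.5572, 0.5175, 0.9458]

[0.0568, 0.8429, 0.8292, 0.5572, 0.5175, 0.9458]


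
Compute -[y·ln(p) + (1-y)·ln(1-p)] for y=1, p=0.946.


BCE = -[y·ln(p) + (1-y)·ln(1-p)]
= -1·ln(0.946) - 0
= -ln(0.946) = 0.0555

0.0555


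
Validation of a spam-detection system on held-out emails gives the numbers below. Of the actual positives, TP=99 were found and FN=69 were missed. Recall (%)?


Recall = TP/(TP+FN)
= 99/(99+69)
= 99/168 = 58.93%

58.93%


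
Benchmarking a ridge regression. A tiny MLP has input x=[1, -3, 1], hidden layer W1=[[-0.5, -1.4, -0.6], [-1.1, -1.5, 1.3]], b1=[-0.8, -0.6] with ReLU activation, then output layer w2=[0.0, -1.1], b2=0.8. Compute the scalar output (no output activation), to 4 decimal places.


z1[0] = (-0.5)·(1) + (-1.4)·(-3) + (-0.6)·(1) - 0.8 = 2.3
z1[1] = (-1.1)·(1) + (-1.5)·(-3) + (1.3)·(1) - 0.6 = 4.1
h = ReLU(z1) = [2.3, 4.1]
output = (0.0)·(2.3) + (-1.1)·(4.1) + 0.8 = -3.71

-3.71


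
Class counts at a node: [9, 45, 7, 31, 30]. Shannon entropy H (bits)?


Probabilities: [9/122, 45/122, 7/122, 31/122, 30/122] ≈ [0.0738, 0.3689, 0.0574, 0.2541, 0.2459]
H = -((9/122)·log₂(9/122) + (45/122)·log₂(45/122) + (7/122)·log₂(7/122) + (31/122)·log₂(31/122) + (30/122)·log₂(30/122))
  = 2.0447 bits

2.0447 bits


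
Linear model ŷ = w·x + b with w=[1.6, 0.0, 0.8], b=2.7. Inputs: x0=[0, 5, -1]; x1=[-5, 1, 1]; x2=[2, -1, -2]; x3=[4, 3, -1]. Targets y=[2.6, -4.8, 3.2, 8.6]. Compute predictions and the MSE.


ŷ0 = (1.6)·(0) + (0.0)·(5) + (0.8)·(-1) + 2.7 = 1.9
ŷ1 = (1.6)·(-5) + (0.0)·(1) + (0.8)·(1) + 2.7 = -4.5
ŷ2 = (1.6)·(2) + (0.0)·(-1) + (0.8)·(-2) + 2.7 = 4.3
ŷ3 = (1.6)·(4) + (0.0)·(3) + (0.8)·(-1) + 2.7 = 8.3
errors² = [0.49, 0.09, 1.21, 0.09]
MSE = 1.8800/4 = 0.47

0.47


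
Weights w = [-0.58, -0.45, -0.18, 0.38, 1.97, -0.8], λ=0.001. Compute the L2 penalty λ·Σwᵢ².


‖w‖₂² = (-0.58)² + (-0.45)² + (-0.18)² + (0.38)² + (1.97)² + (-0.8)²
     = 0.3364 + 0.2025 + 0.0324 + 0.1444 + 3.8809 + 0.64
     = 5.2366
λ·‖w‖₂² = 0.001·5.2366 = 0.005237

0.005237


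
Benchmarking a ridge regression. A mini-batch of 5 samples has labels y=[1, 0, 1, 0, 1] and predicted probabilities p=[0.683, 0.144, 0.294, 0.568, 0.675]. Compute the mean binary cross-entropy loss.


L[0] = -ln(0.683) = 0.3813
L[1] = -ln(1-0.144) = -ln(0.856) = 0.1555
L[2] = -ln(0.294) = 1.2242
L[3] = -ln(1-0.568) = -ln(0.432) = 0.8393
L[4] = -ln(0.675) = 0.393
mean = (0.3813 + 0.1555 + 1.2242 + 0.8393 + 0.393)/5 = 0.5987

0.5987


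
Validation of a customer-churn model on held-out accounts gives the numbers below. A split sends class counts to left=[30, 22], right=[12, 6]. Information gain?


Parent = [42, 28], H_parent = 0.971
H_left = 0.9829 (n=52), H_right = 0.9183 (n=18)
H_children = (52/70)·0.9829 + (18/70)·0.9183 = 0.9663
IG = 0.971 - 0.9663 = 0.0047

0.0047


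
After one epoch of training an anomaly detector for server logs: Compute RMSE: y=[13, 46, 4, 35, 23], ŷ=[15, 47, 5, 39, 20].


MSE = 31/5 = 6.2
RMSE = √(31/5) = 2.49

2.49


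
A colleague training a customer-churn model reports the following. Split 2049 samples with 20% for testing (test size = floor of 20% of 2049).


Test = ⌊2049·20/100⌋ = 409
Train = 2049 - 409 = 1640

Train: 1640, Test: 409


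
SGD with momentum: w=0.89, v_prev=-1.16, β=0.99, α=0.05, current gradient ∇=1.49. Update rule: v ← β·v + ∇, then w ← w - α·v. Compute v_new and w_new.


v_new = 0.99·-1.16 + 1.49 = -1.1484 + 1.49 = 0.3416
w_new = 0.89 - 0.05·0.3416 = 0.89 - 0.01708 = 0.87292

v_new=0.3416, w_new=0.87292


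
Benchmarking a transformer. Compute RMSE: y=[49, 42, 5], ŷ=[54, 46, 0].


MSE = 66/3 = 22
RMSE = √(66/3) = 4.6904

4.6904


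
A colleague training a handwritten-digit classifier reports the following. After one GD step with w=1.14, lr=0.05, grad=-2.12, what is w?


w_new = w - α·∇
= 1.14 - 0.05·-2.12
= 1.14 + 0.106
= 1.246

1.246


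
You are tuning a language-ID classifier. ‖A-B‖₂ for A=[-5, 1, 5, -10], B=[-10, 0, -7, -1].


d = √((-5+ 10)² + (1-0)² + (5+ 7)² + (-10+ 1)²)
  = √(25 + 1 + 144 + 81)
  = √251 = 15.843

15.843


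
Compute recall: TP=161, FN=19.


Recall = TP/(TP+FN)
= 161/(161+19)
= 161/180 = 89.44%

89.44%


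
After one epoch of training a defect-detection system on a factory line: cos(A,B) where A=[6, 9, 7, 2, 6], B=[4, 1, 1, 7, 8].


A·B = 6·4 + 9·1 + 7·1 + 2·7 + 6·8 = 102
‖A‖ = √206 = 14.3527, ‖B‖ = √131 = 11.4455
cos = 102/(√206·√131) = 102/√26986 = 0.6209

0.6209


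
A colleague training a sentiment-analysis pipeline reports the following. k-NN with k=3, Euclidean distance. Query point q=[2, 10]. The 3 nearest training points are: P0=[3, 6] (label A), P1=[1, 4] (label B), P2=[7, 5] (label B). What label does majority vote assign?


d(q,P0) = 4.1231  (label A)
d(q,P1) = 6.0828  (label B)
d(q,P2) = 7.0711  (label B)
Votes: A=1, B=2
Majority → B

B


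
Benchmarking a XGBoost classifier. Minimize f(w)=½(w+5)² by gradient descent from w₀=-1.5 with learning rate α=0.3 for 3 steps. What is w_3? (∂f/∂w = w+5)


step 1: grad = -1.5+5 = 3.5; w = -1.5 - 0.3·(3.5) = -2.55
step 2: grad = -2.55+5 = 2.45; w = -2.55 - 0.3·(2.45) = -3.285
step 3: grad = -3.285+5 = 1.715; w = -3.285 - 0.3·(1.715) = -3.7995

-3.7995
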